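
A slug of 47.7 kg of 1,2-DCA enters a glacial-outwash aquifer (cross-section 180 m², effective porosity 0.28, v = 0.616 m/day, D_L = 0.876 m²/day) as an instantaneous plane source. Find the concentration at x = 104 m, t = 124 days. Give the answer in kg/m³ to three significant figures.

For an instantaneous plane source, C(x,t) = M/(n_e·A·√(4πDt)) · exp(−(x−vt)²/(4Dt)), with n_e·A the pore (flow) area.
Plume center vt = 0.616 × 124 = 76.384 m, so the well at 104 m is 27.616 m downgradient of the peak.
√(4πDt) = 36.95 m, giving peak height M/(n_e·A·√(4πDt)) = 47.7/(0.28 × 180 × 36.95) = 0.02561 kg/m³.
(x−vt)²/(4Dt) = (27.616)²/(4 × 0.876 × 124) = 1.755; exp(−1.755) = 0.1729.
C = 0.02561 × 0.1729 = 0.00443 kg/m³.

0.00443 kg/m³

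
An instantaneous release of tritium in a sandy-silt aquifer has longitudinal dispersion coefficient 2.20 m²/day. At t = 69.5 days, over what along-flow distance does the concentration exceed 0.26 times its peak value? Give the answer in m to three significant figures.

The plume is Gaussian with σ = √(2Dt) = √(2 × 2.20 × 69.5) = 17.49 m.
C/C_peak = exp(−Δx²/(2σ²)) = 0.26 ⇒ Δx = σ·√(−2 ln 0.26) = 17.49 × 1.641 = 28.70 m.
Width = 2Δx = 57.4 m.

57.4 m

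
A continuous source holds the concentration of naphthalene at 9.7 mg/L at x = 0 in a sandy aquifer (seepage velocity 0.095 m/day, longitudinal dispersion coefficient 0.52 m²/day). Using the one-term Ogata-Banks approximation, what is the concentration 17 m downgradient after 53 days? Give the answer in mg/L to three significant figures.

For a continuous step input, C/C₀ ≈ ½·erfc((x−vt)/(2√(Dt))).
vt = 0.095 × 53 = 5.035 m and 2√(Dt) = 2√(0.52 × 53) = 10.50 m.
Argument (x−vt)/(2√(Dt)) = (17 − 5.035)/10.50 = 1.140; ½·erfc(1.140) = 0.05346.
C = 9.7 × 0.05346 = 0.519 mg/L.

0.519 mg/L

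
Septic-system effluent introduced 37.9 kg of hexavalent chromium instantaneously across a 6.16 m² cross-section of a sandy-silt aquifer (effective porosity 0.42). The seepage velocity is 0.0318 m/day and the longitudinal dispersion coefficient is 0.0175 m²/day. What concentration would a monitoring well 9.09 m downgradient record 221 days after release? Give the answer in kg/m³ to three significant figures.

For an instantaneous plane source, C(x,t) = M/(n_e·A·√(4πDt)) · exp(−(x−vt)²/(4Dt)), with n_e·A the pore (flow) area.
Plume center vt = 0.0318 × 221 = 7.0278 m, so the well at 9.09 m is 2.0622 m downgradient of the peak.
√(4πDt) = 6.971 m, giving peak height M/(n_e·A·√(4πDt)) = 37.9/(0.42 × 6.16 × 6.971) = 2.101 kg/m³.
(x−vt)²/(4Dt) = (2.0622)²/(4 × 0.0175 × 221) = 0.2749; exp(−0.2749) = 0.7596.
C = 2.101 × 0.7596 = 1.60 kg/m³.

1.60 kg/m³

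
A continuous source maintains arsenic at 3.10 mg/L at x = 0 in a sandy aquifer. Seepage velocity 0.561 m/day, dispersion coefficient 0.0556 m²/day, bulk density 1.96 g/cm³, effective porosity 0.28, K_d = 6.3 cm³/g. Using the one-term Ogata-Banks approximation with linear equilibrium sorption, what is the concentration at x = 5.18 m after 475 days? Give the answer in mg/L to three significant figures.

2.32 mg/L

Retardation factor R = 1 + ρ_b·K_d/n = 1 + 1.96 × 6.3/0.28 = 45.10.
Sorption retards both mechanisms: v_R = v/R = 0.01244 m/day, D_R = D/R = 0.001233 m²/day.
v_R·t = 0.01244 × 475 = 5.909 m; 2√(D_R t) = 1.531 m; argument = (5.18 − 5.909)/1.531 = -0.4762.
C = C₀ × ½·erfc(-0.4762) = 3.10 × 0.7497 = 2.32 mg/L.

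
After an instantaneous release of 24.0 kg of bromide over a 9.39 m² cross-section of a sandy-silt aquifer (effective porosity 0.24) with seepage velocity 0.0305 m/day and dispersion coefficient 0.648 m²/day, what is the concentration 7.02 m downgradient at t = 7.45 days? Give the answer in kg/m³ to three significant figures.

For an instantaneous plane source, C(x,t) = M/(n_e·A·√(4πDt)) · exp(−(x−vt)²/(4Dt)), with n_e·A the pore (flow) area.
Plume center vt = 0.0305 × 7.45 = 0.227225 m, so the well at 7.02 m is 6.792775 m downgradient of the peak.
√(4πDt) = 7.789 m, giving peak height M/(n_e·A·√(4πDt)) = 24.0/(0.24 × 9.39 × 7.789) = 1.367 kg/m³.
(x−vt)²/(4Dt) = (6.792775)²/(4 × 0.648 × 7.45) = 2.389; exp(−2.389) = 0.09172.
C = 1.367 × 0.09172 = 0.125 kg/m³.

0.125 kg/m³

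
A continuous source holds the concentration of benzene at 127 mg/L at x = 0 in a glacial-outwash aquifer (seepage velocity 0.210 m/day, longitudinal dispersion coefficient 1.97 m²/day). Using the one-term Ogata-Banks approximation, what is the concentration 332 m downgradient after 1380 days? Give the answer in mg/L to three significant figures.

For a continuous step input, C/C₀ ≈ ½·erfc((x−vt)/(2√(Dt))).
vt = 0.210 × 1380 = 289.8 m and 2√(Dt) = 2√(1.97 × 1380) = 104.3 m.
Argument (x−vt)/(2√(Dt)) = (332 − 289.8)/104.3 = 0.4046; ½·erfc(0.4046) = 0.2836.
C = 127 × 0.2836 = 36.0 mg/L.

36.0 mg/L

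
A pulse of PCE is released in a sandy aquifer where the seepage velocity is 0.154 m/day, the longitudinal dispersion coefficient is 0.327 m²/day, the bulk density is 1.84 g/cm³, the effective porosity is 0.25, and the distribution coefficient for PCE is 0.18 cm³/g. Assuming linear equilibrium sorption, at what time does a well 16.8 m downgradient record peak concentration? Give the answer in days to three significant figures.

224 days

Retardation factor R = 1 + ρ_b·K_d/n = 1 + 1.84 × 0.18/0.25 = 2.325.
Sorption retards both mechanisms: v_R = v/R = 0.06624 m/day, D_R = D/R = 0.1406 m²/day.
Peak time from v_R²t² + 2D_R t − x² = 0: t = (√(D_R² + v_R²x²) − D_R)/v_R².
√(D_R² + v_R²x²) = √(0.1406² + 0.06624² × 16.8²) = 1.122; v_R² = 0.004388.
t = (1.122 − 0.1406)/0.004388 = 224 days.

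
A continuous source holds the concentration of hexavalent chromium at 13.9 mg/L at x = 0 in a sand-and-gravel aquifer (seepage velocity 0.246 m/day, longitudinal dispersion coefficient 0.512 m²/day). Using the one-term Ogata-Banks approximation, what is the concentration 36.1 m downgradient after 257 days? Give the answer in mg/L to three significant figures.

13.2 mg/L

For a continuous step input, C/C₀ ≈ ½·erfc((x−vt)/(2√(Dt))).
vt = 0.246 × 257 = 63.222 m and 2√(Dt) = 2√(0.512 × 257) = 22.94 m.
Argument (x−vt)/(2√(Dt)) = (36.1 − 63.222)/22.94 = -1.182; ½·erfc(-1.182) = 0.9527.
C = 13.9 × 0.9527 = 13.2 mg/L.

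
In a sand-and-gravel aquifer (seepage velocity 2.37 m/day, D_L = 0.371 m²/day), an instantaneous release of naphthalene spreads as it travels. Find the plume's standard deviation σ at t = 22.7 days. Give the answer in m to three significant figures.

4.10 m

Dispersive spreading gives a Gaussian with σ² = 2Dt; advection only shifts the center.
σ = √(2 × 0.371 × 22.7) = 4.10 m.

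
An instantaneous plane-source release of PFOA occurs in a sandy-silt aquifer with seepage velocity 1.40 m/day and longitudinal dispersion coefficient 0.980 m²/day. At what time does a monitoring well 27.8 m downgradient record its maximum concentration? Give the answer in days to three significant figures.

19.4 days

For the 1D instantaneous-source solution, setting ∂C/∂t = 0 at fixed x gives v²t² + 2Dt − x² = 0, so t = (√(D² + v²x²) − D)/v².
√(D² + v²x²) = √(0.980² + 1.40² × 27.8²) = 38.93; v² = 1.96.
t = (38.93 − 0.980)/1.96 = 19.4 days (vs. the pure-advection estimate x/v = 19.9 d).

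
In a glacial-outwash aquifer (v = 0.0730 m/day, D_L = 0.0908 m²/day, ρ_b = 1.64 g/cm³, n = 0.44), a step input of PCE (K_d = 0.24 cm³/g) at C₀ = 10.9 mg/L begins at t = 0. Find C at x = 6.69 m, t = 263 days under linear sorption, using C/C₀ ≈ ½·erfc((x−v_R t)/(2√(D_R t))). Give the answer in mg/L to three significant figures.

Retardation factor R = 1 + ρ_b·K_d/n = 1 + 1.64 × 0.24/0.44 = 1.895.
Sorption retards both mechanisms: v_R = v/R = 0.03852 m/day, D_R = D/R = 0.04792 m²/day.
v_R·t = 0.03852 × 263 = 10.13076 m; 2√(D_R t) = 7.100 m; argument = (6.69 − 10.13076)/7.100 = -0.4846.
C = C₀ × ½·erfc(-0.4846) = 10.9 × 0.7534 = 8.21 mg/L.

8.21 mg/L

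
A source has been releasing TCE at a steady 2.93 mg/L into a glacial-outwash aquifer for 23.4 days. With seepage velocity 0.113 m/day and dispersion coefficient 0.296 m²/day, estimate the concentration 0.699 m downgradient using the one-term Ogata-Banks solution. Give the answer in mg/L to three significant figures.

2.05 mg/L

For a continuous step input, C/C₀ ≈ ½·erfc((x−vt)/(2√(Dt))).
vt = 0.113 × 23.4 = 2.6442 m and 2√(Dt) = 2√(0.296 × 23.4) = 5.264 m.
Argument (x−vt)/(2√(Dt)) = (0.699 − 2.6442)/5.264 = -0.3695; ½·erfc(-0.3695) = 0.6994.
C = 2.93 × 0.6994 = 2.05 mg/L.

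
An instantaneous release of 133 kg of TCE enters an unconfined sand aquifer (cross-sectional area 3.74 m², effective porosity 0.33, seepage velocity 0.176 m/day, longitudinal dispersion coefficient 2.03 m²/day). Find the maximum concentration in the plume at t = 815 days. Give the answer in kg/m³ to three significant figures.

The peak of an instantaneous 1D plume sits at x = vt; there the Gaussian factor is 1 and C_max = M/(n_e·A·√(4πDt)), where n_e·A is the pore area the mass is dissolved in.
√(4πDt) = √(4π × 2.03 × 815) = 144.2 m, so C_max = 133/(0.33 × 3.74 × 144.2) = 0.747 kg/m³.

0.747 kg/m³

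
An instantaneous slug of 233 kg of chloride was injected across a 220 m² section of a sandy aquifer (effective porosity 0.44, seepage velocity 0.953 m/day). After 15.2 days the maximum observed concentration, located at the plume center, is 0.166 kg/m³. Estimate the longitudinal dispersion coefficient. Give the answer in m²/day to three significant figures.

At the plume center C_max = M/(n_e·A·√(4πDt)), so D = M²/(4πt·(n_e·A·C_max)²).
n_e·A·C_max = 0.44 × 220 × 0.166 = 16.07 kg/m.
D = 233²/(4π × 15.2 × 16.07²) = 1.10 m²/day.

1.10 m²/day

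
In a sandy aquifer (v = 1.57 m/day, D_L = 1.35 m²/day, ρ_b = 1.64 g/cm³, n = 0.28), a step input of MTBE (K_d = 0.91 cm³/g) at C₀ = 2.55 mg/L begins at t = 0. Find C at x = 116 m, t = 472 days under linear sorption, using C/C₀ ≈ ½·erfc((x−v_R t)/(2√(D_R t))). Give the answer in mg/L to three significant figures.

Retardation factor R = 1 + ρ_b·K_d/n = 1 + 1.64 × 0.91/0.28 = 6.330.
Sorption retards both mechanisms: v_R = v/R = 0.2480 m/day, D_R = D/R = 0.2133 m²/day.
v_R·t = 0.2480 × 472 = 117.056 m; 2√(D_R t) = 20.07 m; argument = (116 − 117.056)/20.07 = -0.05262.
C = C₀ × ½·erfc(-0.05262) = 2.55 × 0.5297 = 1.35 mg/L.

1.35 mg/L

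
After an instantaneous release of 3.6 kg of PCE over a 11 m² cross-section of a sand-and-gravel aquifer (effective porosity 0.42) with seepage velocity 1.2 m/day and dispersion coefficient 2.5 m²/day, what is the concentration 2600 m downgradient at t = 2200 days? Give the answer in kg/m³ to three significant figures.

For an instantaneous plane source, C(x,t) = M/(n_e·A·√(4πDt)) · exp(−(x−vt)²/(4Dt)), with n_e·A the pore (flow) area.
Plume center vt = 1.2 × 2200 = 2640 m, so the well at 2600 m is 40 m upgradient of the peak.
√(4πDt) = 262.9 m, giving peak height M/(n_e·A·√(4πDt)) = 3.6/(0.42 × 11 × 262.9) = 0.002964 kg/m³.
(x−vt)²/(4Dt) = (-40)²/(4 × 2.5 × 2200) = 0.07273; exp(−0.07273) = 0.9299.
C = 0.002964 × 0.9299 = 0.00276 kg/m³.

0.00276 kg/m³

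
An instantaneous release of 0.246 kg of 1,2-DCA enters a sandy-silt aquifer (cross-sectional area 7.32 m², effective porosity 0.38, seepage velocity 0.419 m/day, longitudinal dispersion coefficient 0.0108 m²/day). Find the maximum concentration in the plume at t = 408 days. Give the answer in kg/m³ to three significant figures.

The peak of an instantaneous 1D plume sits at x = vt; there the Gaussian factor is 1 and C_max = M/(n_e·A·√(4πDt)), where n_e·A is the pore area the mass is dissolved in.
√(4πDt) = √(4π × 0.0108 × 408) = 7.441 m, so C_max = 0.246/(0.38 × 7.32 × 7.441) = 0.0119 kg/m³.

0.0119 kg/m³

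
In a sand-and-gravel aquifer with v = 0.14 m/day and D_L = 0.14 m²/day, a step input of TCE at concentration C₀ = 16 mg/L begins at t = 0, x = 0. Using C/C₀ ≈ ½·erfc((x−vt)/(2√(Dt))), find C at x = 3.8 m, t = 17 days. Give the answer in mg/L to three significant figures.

4.12 mg/L

For a continuous step input, C/C₀ ≈ ½·erfc((x−vt)/(2√(Dt))).
vt = 0.14 × 17 = 2.38 m and 2√(Dt) = 2√(0.14 × 17) = 3.085 m.
Argument (x−vt)/(2√(Dt)) = (3.8 − 2.38)/3.085 = 0.4603; ½·erfc(0.4603) = 0.2575.
C = 16 × 0.2575 = 4.12 mg/L.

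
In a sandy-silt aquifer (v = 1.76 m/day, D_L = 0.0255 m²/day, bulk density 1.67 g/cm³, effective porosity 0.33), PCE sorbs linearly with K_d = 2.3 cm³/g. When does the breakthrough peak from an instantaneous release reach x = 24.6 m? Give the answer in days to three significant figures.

177 days

Retardation factor R = 1 + ρ_b·K_d/n = 1 + 1.67 × 2.3/0.33 = 12.64.
Sorption retards both mechanisms: v_R = v/R = 0.1392 m/day, D_R = D/R = 0.002017 m²/day.
Peak time from v_R²t² + 2D_R t − x² = 0: t = (√(D_R² + v_R²x²) − D_R)/v_R².
√(D_R² + v_R²x²) = √(0.002017² + 0.1392² × 24.6²) = 3.424; v_R² = 0.01938.
t = (3.424 − 0.002017)/0.01938 = 177 days.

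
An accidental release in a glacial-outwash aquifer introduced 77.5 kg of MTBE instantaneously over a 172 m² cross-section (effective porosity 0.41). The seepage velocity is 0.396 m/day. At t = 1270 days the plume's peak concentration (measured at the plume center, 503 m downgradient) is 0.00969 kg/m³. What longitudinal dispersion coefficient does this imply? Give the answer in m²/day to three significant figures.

0.806 m²/day

At the plume center C_max = M/(n_e·A·√(4πDt)), so D = M²/(4πt·(n_e·A·C_max)²).
n_e·A·C_max = 0.41 × 172 × 0.00969 = 0.6833 kg/m.
D = 77.5²/(4π × 1270 × 0.6833²) = 0.806 m²/day.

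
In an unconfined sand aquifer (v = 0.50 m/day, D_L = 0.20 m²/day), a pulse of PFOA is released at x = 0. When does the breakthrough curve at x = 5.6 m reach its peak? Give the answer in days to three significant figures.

For the 1D instantaneous-source solution, setting ∂C/∂t = 0 at fixed x gives v²t² + 2Dt − x² = 0, so t = (√(D² + v²x²) − D)/v².
√(D² + v²x²) = √(0.20² + 0.50² × 5.6²) = 2.807; v² = 0.25.
t = (2.807 − 0.20)/0.25 = 10.4 days (vs. the pure-advection estimate x/v = 11.2 d).

10.4 days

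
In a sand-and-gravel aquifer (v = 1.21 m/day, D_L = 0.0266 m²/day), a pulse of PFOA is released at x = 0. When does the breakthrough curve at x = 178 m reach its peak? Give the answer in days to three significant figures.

147 days

For the 1D instantaneous-source solution, setting ∂C/∂t = 0 at fixed x gives v²t² + 2Dt − x² = 0, so t = (√(D² + v²x²) − D)/v².
√(D² + v²x²) = √(0.0266² + 1.21² × 178²) = 215.4; v² = 1.4641.
t = (215.4 − 0.0266)/1.4641 = 147 days (vs. the pure-advection estimate x/v = 147 d).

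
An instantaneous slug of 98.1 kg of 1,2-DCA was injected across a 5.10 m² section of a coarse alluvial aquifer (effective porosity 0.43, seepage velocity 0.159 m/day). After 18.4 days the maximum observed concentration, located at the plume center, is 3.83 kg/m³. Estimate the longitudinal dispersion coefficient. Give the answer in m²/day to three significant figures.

0.590 m²/day

At the plume center C_max = M/(n_e·A·√(4πDt)), so D = M²/(4πt·(n_e·A·C_max)²).
n_e·A·C_max = 0.43 × 5.10 × 3.83 = 8.399 kg/m.
D = 98.1²/(4π × 18.4 × 8.399²) = 0.590 m²/day.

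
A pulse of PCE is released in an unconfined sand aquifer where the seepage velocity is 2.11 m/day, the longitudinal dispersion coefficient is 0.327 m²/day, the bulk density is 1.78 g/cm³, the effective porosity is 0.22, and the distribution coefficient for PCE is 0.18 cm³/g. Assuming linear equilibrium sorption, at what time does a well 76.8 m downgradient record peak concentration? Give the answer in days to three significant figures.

Retardation factor R = 1 + ρ_b·K_d/n = 1 + 1.78 × 0.18/0.22 = 2.456.
Sorption retards both mechanisms: v_R = v/R = 0.8591 m/day, D_R = D/R = 0.1331 m²/day.
Peak time from v_R²t² + 2D_R t − x² = 0: t = (√(D_R² + v_R²x²) − D_R)/v_R².
√(D_R² + v_R²x²) = √(0.1331² + 0.8591² × 76.8²) = 65.98; v_R² = 0.7381.
t = (65.98 − 0.1331)/0.7381 = 89.2 days.

89.2 days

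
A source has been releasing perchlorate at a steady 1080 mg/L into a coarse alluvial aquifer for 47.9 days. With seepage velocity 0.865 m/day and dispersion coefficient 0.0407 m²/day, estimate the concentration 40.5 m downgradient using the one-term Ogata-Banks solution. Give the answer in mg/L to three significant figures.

For a continuous step input, C/C₀ ≈ ½·erfc((x−vt)/(2√(Dt))).
vt = 0.865 × 47.9 = 41.4335 m and 2√(Dt) = 2√(0.0407 × 47.9) = 2.793 m.
Argument (x−vt)/(2√(Dt)) = (40.5 − 41.4335)/2.793 = -0.3342; ½·erfc(-0.3342) = 0.6818.
C = 1080 × 0.6818 = 736 mg/L.

736 mg/L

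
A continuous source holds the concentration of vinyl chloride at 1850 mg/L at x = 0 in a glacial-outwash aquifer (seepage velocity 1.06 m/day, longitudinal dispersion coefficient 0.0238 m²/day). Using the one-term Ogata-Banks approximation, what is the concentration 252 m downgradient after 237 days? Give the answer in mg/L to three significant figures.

For a continuous step input, C/C₀ ≈ ½·erfc((x−vt)/(2√(Dt))).
vt = 1.06 × 237 = 251.22 m and 2√(Dt) = 2√(0.0238 × 237) = 4.750 m.
Argument (x−vt)/(2√(Dt)) = (252 − 251.22)/4.750 = 0.1642; ½·erfc(0.1642) = 0.4082.
C = 1850 × 0.4082 = 755 mg/L.

755 mg/L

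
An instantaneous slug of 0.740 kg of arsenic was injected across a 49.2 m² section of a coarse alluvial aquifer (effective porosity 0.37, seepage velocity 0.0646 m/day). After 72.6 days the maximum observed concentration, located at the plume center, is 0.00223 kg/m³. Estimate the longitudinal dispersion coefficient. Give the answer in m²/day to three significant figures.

0.364 m²/day

At the plume center C_max = M/(n_e·A·√(4πDt)), so D = M²/(4πt·(n_e·A·C_max)²).
n_e·A·C_max = 0.37 × 49.2 × 0.00223 = 0.04059 kg/m.
D = 0.740²/(4π × 72.6 × 0.04059²) = 0.364 m²/day.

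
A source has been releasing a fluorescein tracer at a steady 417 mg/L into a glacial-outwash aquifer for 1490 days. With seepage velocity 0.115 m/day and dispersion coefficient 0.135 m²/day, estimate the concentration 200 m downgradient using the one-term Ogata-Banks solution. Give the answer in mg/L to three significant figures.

For a continuous step input, C/C₀ ≈ ½·erfc((x−vt)/(2√(Dt))).
vt = 0.115 × 1490 = 171.35 m and 2√(Dt) = 2√(0.135 × 1490) = 28.37 m.
Argument (x−vt)/(2√(Dt)) = (200 − 171.35)/28.37 = 1.010; ½·erfc(1.010) = 0.07659.
C = 417 × 0.07659 = 31.9 mg/L.

31.9 mg/L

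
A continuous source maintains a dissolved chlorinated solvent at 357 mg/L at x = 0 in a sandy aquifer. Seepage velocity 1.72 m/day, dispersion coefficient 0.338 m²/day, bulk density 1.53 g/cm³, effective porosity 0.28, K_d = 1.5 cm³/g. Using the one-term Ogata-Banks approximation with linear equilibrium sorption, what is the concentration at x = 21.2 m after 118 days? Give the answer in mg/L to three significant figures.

Retardation factor R = 1 + ρ_b·K_d/n = 1 + 1.53 × 1.5/0.28 = 9.196.
Sorption retards both mechanisms: v_R = v/R = 0.1870 m/day, D_R = D/R = 0.03676 m²/day.
v_R·t = 0.1870 × 118 = 22.066 m; 2√(D_R t) = 4.165 m; argument = (21.2 − 22.066)/4.165 = -0.2079.
C = C₀ × ½·erfc(-0.2079) = 357 × 0.6156 = 220 mg/L.

220 mg/L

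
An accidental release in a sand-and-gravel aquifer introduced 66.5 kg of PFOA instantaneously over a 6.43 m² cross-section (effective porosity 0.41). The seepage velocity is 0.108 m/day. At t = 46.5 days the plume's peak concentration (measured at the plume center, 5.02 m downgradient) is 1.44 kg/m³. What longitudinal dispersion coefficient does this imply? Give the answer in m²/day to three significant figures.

0.525 m²/day

At the plume center C_max = M/(n_e·A·√(4πDt)), so D = M²/(4πt·(n_e·A·C_max)²).
n_e·A·C_max = 0.41 × 6.43 × 1.44 = 3.796 kg/m.
D = 66.5²/(4π × 46.5 × 3.796²) = 0.525 m²/day.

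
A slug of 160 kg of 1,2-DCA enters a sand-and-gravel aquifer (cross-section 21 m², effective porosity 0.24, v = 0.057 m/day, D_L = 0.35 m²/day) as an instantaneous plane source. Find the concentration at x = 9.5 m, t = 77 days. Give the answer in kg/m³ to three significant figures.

For an instantaneous plane source, C(x,t) = M/(n_e·A·√(4πDt)) · exp(−(x−vt)²/(4Dt)), with n_e·A the pore (flow) area.
Plume center vt = 0.057 × 77 = 4.389 m, so the well at 9.5 m is 5.111 m downgradient of the peak.
√(4πDt) = 18.40 m, giving peak height M/(n_e·A·√(4πDt)) = 160/(0.24 × 21 × 18.40) = 1.725 kg/m³.
(x−vt)²/(4Dt) = (5.111)²/(4 × 0.35 × 77) = 0.2423; exp(−0.2423) = 0.7848.
C = 1.725 × 0.7848 = 1.35 kg/m³.

1.35 kg/m³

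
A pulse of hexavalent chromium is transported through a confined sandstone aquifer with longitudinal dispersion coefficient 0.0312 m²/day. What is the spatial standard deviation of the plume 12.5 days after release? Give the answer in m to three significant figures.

Dispersive spreading gives a Gaussian with σ² = 2Dt; advection only shifts the center.
σ = √(2 × 0.0312 × 12.5) = 0.883 m.

0.883 m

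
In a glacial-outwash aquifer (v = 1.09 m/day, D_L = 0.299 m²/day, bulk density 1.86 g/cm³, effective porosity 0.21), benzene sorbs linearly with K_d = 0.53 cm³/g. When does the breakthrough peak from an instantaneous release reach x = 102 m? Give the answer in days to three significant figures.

Retardation factor R = 1 + ρ_b·K_d/n = 1 + 1.86 × 0.53/0.21 = 5.694.
Sorption retards both mechanisms: v_R = v/R = 0.1914 m/day, D_R = D/R = 0.05251 m²/day.
Peak time from v_R²t² + 2D_R t − x² = 0: t = (√(D_R² + v_R²x²) − D_R)/v_R².
√(D_R² + v_R²x²) = √(0.05251² + 0.1914² × 102²) = 19.52; v_R² = 0.03663.
t = (19.52 − 0.05251)/0.03663 = 531 days.

531 days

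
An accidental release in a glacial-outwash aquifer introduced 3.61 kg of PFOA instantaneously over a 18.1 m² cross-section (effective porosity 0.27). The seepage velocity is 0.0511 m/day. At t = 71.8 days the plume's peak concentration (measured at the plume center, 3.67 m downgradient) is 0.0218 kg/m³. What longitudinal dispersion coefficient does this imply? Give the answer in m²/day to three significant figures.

At the plume center C_max = M/(n_e·A·√(4πDt)), so D = M²/(4πt·(n_e·A·C_max)²).
n_e·A·C_max = 0.27 × 18.1 × 0.0218 = 0.1065 kg/m.
D = 3.61²/(4π × 71.8 × 0.1065²) = 1.27 m²/day.

1.27 m²/day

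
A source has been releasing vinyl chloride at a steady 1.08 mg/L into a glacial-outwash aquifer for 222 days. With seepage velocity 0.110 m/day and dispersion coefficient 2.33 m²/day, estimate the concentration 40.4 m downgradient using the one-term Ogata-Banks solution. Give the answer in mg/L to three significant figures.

For a continuous step input, C/C₀ ≈ ½·erfc((x−vt)/(2√(Dt))).
vt = 0.110 × 222 = 24.42 m and 2√(Dt) = 2√(2.33 × 222) = 45.49 m.
Argument (x−vt)/(2√(Dt)) = (40.4 − 24.42)/45.49 = 0.3513; ½·erfc(0.3513) = 0.3097.
C = 1.08 × 0.3097 = 0.334 mg/L.

0.334 mg/L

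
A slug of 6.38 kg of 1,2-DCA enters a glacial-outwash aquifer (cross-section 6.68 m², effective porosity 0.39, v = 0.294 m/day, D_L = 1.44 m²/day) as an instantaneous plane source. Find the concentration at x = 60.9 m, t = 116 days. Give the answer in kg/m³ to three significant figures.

For an instantaneous plane source, C(x,t) = M/(n_e·A·√(4πDt)) · exp(−(x−vt)²/(4Dt)), with n_e·A the pore (flow) area.
Plume center vt = 0.294 × 116 = 34.104 m, so the well at 60.9 m is 26.796 m downgradient of the peak.
√(4πDt) = 45.82 m, giving peak height M/(n_e·A·√(4πDt)) = 6.38/(0.39 × 6.68 × 45.82) = 0.05345 kg/m³.
(x−vt)²/(4Dt) = (26.796)²/(4 × 1.44 × 116) = 1.075; exp(−1.075) = 0.3413.
C = 0.05345 × 0.3413 = 0.0182 kg/m³.

0.0182 kg/m³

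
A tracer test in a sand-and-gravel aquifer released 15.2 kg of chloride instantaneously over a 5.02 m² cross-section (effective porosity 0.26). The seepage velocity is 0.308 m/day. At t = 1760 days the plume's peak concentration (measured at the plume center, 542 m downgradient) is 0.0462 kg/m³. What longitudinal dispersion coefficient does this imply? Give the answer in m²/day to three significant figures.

At the plume center C_max = M/(n_e·A·√(4πDt)), so D = M²/(4πt·(n_e·A·C_max)²).
n_e·A·C_max = 0.26 × 5.02 × 0.0462 = 0.06030 kg/m.
D = 15.2²/(4π × 1760 × 0.06030²) = 2.87 m²/day.

2.87 m²/day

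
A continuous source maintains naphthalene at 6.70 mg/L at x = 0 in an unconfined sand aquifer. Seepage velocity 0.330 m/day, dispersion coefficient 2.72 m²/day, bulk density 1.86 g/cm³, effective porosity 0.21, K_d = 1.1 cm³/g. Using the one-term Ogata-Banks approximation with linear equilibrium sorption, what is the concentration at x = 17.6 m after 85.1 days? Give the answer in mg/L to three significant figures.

Retardation factor R = 1 + ρ_b·K_d/n = 1 + 1.86 × 1.1/0.21 = 10.74.
Sorption retards both mechanisms: v_R = v/R = 0.03073 m/day, D_R = D/R = 0.2533 m²/day.
v_R·t = 0.03073 × 85.1 = 2.615123 m; 2√(D_R t) = 9.286 m; argument = (17.6 − 2.615123)/9.286 = 1.614.
C = C₀ × ½·erfc(1.614) = 6.70 × 0.01123 = 0.0752 mg/L.

0.0752 mg/L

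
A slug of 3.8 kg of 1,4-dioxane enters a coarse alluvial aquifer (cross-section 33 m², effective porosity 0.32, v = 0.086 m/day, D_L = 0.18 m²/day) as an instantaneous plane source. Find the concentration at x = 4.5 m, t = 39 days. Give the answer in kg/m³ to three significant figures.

For an instantaneous plane source, C(x,t) = M/(n_e·A·√(4πDt)) · exp(−(x−vt)²/(4Dt)), with n_e·A the pore (flow) area.
Plume center vt = 0.086 × 39 = 3.354 m, so the well at 4.5 m is 1.146 m downgradient of the peak.
√(4πDt) = 9.392 m, giving peak height M/(n_e·A·√(4πDt)) = 3.8/(0.32 × 33 × 9.392) = 0.03831 kg/m³.
(x−vt)²/(4Dt) = (1.146)²/(4 × 0.18 × 39) = 0.04677; exp(−0.04677) = 0.9543.
C = 0.03831 × 0.9543 = 0.0366 kg/m³.

0.0366 kg/m³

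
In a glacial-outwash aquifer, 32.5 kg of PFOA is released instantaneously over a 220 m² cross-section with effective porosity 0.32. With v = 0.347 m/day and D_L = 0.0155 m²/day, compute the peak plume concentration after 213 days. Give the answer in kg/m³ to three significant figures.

The peak of an instantaneous 1D plume sits at x = vt; there the Gaussian factor is 1 and C_max = M/(n_e·A·√(4πDt)), where n_e·A is the pore area the mass is dissolved in.
√(4πDt) = √(4π × 0.0155 × 213) = 6.441 m, so C_max = 32.5/(0.32 × 220 × 6.441) = 0.0717 kg/m³.

0.0717 kg/m³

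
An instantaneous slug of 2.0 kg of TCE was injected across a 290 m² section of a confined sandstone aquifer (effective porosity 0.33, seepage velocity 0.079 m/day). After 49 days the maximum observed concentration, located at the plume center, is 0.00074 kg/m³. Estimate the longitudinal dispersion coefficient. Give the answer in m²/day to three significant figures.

At the plume center C_max = M/(n_e·A·√(4πDt)), so D = M²/(4πt·(n_e·A·C_max)²).
n_e·A·C_max = 0.33 × 290 × 0.00074 = 0.07082 kg/m.
D = 2.0²/(4π × 49 × 0.07082²) = 1.30 m²/day.

1.30 m²/day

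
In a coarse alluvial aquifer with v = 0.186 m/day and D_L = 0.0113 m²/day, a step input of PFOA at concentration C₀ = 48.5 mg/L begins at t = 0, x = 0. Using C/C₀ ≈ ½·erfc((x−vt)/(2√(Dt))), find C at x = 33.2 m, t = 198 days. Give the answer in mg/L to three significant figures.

For a continuous step input, C/C₀ ≈ ½·erfc((x−vt)/(2√(Dt))).
vt = 0.186 × 198 = 36.828 m and 2√(Dt) = 2√(0.0113 × 198) = 2.992 m.
Argument (x−vt)/(2√(Dt)) = (33.2 − 36.828)/2.992 = -1.213; ½·erfc(-1.213) = 0.9569.
C = 48.5 × 0.9569 = 46.4 mg/L.

46.4 mg/L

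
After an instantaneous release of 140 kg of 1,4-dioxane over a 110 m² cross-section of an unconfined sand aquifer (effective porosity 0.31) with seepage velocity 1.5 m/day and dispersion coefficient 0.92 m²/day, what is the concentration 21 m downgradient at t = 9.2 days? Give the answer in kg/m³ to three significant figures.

0.0861 kg/m³

For an instantaneous plane source, C(x,t) = M/(n_e·A·√(4πDt)) · exp(−(x−vt)²/(4Dt)), with n_e·A the pore (flow) area.
Plume center vt = 1.5 × 9.2 = 13.8 m, so the well at 21 m is 7.2 m downgradient of the peak.
√(4πDt) = 10.31 m, giving peak height M/(n_e·A·√(4πDt)) = 140/(0.31 × 110 × 10.31) = 0.3982 kg/m³.
(x−vt)²/(4Dt) = (7.2)²/(4 × 0.92 × 9.2) = 1.531; exp(−1.531) = 0.2163.
C = 0.3982 × 0.2163 = 0.0861 kg/m³.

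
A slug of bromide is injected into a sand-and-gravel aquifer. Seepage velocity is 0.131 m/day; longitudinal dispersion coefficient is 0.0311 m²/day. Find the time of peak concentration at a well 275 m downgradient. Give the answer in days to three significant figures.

2100 days

For the 1D instantaneous-source solution, setting ∂C/∂t = 0 at fixed x gives v²t² + 2Dt − x² = 0, so t = (√(D² + v²x²) − D)/v².
√(D² + v²x²) = √(0.0311² + 0.131² × 275²) = 36.03; v² = 0.017161.
t = (36.03 − 0.0311)/0.017161 = 2100 days (vs. the pure-advection estimate x/v = 2100 d).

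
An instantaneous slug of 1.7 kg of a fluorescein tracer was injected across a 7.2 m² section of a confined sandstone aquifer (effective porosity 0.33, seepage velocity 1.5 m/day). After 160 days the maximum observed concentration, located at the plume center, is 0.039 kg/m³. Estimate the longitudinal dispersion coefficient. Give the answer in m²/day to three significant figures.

At the plume center C_max = M/(n_e·A·√(4πDt)), so D = M²/(4πt·(n_e·A·C_max)²).
n_e·A·C_max = 0.33 × 7.2 × 0.039 = 0.09266 kg/m.
D = 1.7²/(4π × 160 × 0.09266²) = 0.167 m²/day.

0.167 m²/day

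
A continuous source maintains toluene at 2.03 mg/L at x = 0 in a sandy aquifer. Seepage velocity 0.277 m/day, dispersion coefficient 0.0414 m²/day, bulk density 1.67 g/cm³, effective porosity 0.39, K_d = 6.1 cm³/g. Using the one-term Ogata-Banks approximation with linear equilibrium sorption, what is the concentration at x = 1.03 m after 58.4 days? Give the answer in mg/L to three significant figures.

Retardation factor R = 1 + ρ_b·K_d/n = 1 + 1.67 × 6.1/0.39 = 27.12.
Sorption retards both mechanisms: v_R = v/R = 0.01021 m/day, D_R = D/R = 0.001527 m²/day.
v_R·t = 0.01021 × 58.4 = 0.596264 m; 2√(D_R t) = 0.5972 m; argument = (1.03 − 0.596264)/0.5972 = 0.7263.
C = C₀ × ½·erfc(0.7263) = 2.03 × 0.1522 = 0.309 mg/L.

0.309 mg/L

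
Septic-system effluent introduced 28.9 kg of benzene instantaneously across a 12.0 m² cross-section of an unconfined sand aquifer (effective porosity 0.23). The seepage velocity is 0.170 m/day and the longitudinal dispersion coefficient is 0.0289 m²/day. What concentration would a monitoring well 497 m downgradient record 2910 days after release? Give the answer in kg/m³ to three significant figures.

For an instantaneous plane source, C(x,t) = M/(n_e·A·√(4πDt)) · exp(−(x−vt)²/(4Dt)), with n_e·A the pore (flow) area.
Plume center vt = 0.170 × 2910 = 494.7 m, so the well at 497 m is 2.3 m downgradient of the peak.
√(4πDt) = 32.51 m, giving peak height M/(n_e·A·√(4πDt)) = 28.9/(0.23 × 12.0 × 32.51) = 0.3221 kg/m³.
(x−vt)²/(4Dt) = (2.3)²/(4 × 0.0289 × 2910) = 0.01573; exp(−0.01573) = 0.9844.
C = 0.3221 × 0.9844 = 0.317 kg/m³.

0.317 kg/m³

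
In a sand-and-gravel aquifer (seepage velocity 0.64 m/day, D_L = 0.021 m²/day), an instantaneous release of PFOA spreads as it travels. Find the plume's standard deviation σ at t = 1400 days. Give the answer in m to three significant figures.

Dispersive spreading gives a Gaussian with σ² = 2Dt; advection only shifts the center.
σ = √(2 × 0.021 × 1400) = 7.67 m.

7.67 m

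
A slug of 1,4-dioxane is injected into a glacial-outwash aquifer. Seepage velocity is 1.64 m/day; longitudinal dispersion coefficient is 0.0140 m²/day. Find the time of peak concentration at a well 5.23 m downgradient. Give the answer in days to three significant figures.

For the 1D instantaneous-source solution, setting ∂C/∂t = 0 at fixed x gives v²t² + 2Dt − x² = 0, so t = (√(D² + v²x²) − D)/v².
√(D² + v²x²) = √(0.0140² + 1.64² × 5.23²) = 8.577; v² = 2.6896.
t = (8.577 − 0.0140)/2.6896 = 3.18 days (vs. the pure-advection estimate x/v = 3.19 d).

3.18 days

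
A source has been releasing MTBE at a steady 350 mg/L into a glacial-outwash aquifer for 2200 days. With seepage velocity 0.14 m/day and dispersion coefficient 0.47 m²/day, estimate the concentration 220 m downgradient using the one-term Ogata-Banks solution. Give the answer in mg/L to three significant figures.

341 mg/L

For a continuous step input, C/C₀ ≈ ½·erfc((x−vt)/(2√(Dt))).
vt = 0.14 × 2200 = 308 m and 2√(Dt) = 2√(0.47 × 2200) = 64.31 m.
Argument (x−vt)/(2√(Dt)) = (220 − 308)/64.31 = -1.368; ½·erfc(-1.368) = 0.9735.
C = 350 × 0.9735 = 341 mg/L.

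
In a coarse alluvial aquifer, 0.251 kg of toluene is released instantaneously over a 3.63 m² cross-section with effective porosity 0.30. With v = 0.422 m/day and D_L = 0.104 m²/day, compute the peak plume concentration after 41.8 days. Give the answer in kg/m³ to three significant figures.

0.0312 kg/m³

The peak of an instantaneous 1D plume sits at x = vt; there the Gaussian factor is 1 and C_max = M/(n_e·A·√(4πDt)), where n_e·A is the pore area the mass is dissolved in.
√(4πDt) = √(4π × 0.104 × 41.8) = 7.391 m, so C_max = 0.251/(0.30 × 3.63 × 7.391) = 0.0312 kg/m³.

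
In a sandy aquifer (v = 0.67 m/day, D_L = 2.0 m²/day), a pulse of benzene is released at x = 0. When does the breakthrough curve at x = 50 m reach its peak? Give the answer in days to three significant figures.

For the 1D instantaneous-source solution, setting ∂C/∂t = 0 at fixed x gives v²t² + 2Dt − x² = 0, so t = (√(D² + v²x²) − D)/v².
√(D² + v²x²) = √(2.0² + 0.67² × 50²) = 33.56; v² = 0.4489.
t = (33.56 − 2.0)/0.4489 = 70.3 days (vs. the pure-advection estimate x/v = 74.6 d).

70.3 days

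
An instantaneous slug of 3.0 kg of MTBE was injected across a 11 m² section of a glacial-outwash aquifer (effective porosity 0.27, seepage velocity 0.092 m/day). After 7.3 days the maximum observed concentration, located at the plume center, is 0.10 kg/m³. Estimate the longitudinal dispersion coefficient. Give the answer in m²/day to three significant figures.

At the plume center C_max = M/(n_e·A·√(4πDt)), so D = M²/(4πt·(n_e·A·C_max)²).
n_e·A·C_max = 0.27 × 11 × 0.10 = 0.2970 kg/m.
D = 3.0²/(4π × 7.3 × 0.2970²) = 1.11 m²/day.

1.11 m²/day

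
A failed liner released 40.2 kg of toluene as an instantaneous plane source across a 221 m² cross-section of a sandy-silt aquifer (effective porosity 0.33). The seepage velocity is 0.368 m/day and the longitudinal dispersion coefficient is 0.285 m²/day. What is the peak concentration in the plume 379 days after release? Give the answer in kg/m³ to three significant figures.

The peak of an instantaneous 1D plume sits at x = vt; there the Gaussian factor is 1 and C_max = M/(n_e·A·√(4πDt)), where n_e·A is the pore area the mass is dissolved in.
√(4πDt) = √(4π × 0.285 × 379) = 36.84 m, so C_max = 40.2/(0.33 × 221 × 36.84) = 0.0150 kg/m³.

0.0150 kg/m³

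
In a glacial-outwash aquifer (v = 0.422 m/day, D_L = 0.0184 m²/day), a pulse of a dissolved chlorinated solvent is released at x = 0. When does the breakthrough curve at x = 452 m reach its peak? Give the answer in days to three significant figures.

For the 1D instantaneous-source solution, setting ∂C/∂t = 0 at fixed x gives v²t² + 2Dt − x² = 0, so t = (√(D² + v²x²) − D)/v².
√(D² + v²x²) = √(0.0184² + 0.422² × 452²) = 190.7; v² = 0.178084.
t = (190.7 − 0.0184)/0.178084 = 1070 days (vs. the pure-advection estimate x/v = 1070 d).

1070 days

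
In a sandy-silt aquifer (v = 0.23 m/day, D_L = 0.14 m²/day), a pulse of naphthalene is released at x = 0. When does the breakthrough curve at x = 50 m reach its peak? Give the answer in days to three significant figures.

For the 1D instantaneous-source solution, setting ∂C/∂t = 0 at fixed x gives v²t² + 2Dt − x² = 0, so t = (√(D² + v²x²) − D)/v².
√(D² + v²x²) = √(0.14² + 0.23² × 50²) = 11.50; v² = 0.0529.
t = (11.50 − 0.14)/0.0529 = 215 days (vs. the pure-advection estimate x/v = 217 d).

215 days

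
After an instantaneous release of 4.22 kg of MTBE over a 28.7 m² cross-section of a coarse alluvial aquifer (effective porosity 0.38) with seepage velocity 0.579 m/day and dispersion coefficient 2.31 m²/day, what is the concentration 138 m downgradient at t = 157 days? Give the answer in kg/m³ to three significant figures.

0.00124 kg/m³

For an instantaneous plane source, C(x,t) = M/(n_e·A·√(4πDt)) · exp(−(x−vt)²/(4Dt)), with n_e·A the pore (flow) area.
Plume center vt = 0.579 × 157 = 90.903 m, so the well at 138 m is 47.097 m downgradient of the peak.
√(4πDt) = 67.51 m, giving peak height M/(n_e·A·√(4πDt)) = 4.22/(0.38 × 28.7 × 67.51) = 0.005732 kg/m³.
(x−vt)²/(4Dt) = (47.097)²/(4 × 2.31 × 157) = 1.529; exp(−1.529) = 0.2168.
C = 0.005732 × 0.2168 = 0.00124 kg/m³.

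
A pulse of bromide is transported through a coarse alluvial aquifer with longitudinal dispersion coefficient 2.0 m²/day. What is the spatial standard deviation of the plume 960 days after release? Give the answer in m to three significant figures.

Dispersive spreading gives a Gaussian with σ² = 2Dt; advection only shifts the center.
σ = √(2 × 2.0 × 960) = 62.0 m.

62.0 m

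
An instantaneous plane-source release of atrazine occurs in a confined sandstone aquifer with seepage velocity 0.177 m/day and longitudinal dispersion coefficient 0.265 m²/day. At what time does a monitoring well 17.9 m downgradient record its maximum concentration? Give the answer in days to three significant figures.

For the 1D instantaneous-source solution, setting ∂C/∂t = 0 at fixed x gives v²t² + 2Dt − x² = 0, so t = (√(D² + v²x²) − D)/v².
√(D² + v²x²) = √(0.265² + 0.177² × 17.9²) = 3.179; v² = 0.031329.
t = (3.179 − 0.265)/0.031329 = 93.0 days (vs. the pure-advection estimate x/v = 101 d).

93.0 days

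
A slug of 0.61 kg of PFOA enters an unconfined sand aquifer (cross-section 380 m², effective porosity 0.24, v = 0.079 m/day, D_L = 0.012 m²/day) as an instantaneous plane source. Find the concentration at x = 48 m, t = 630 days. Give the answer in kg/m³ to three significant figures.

For an instantaneous plane source, C(x,t) = M/(n_e·A·√(4πDt)) · exp(−(x−vt)²/(4Dt)), with n_e·A the pore (flow) area.
Plume center vt = 0.079 × 630 = 49.77 m, so the well at 48 m is 1.77 m upgradient of the peak.
√(4πDt) = 9.747 m, giving peak height M/(n_e·A·√(4πDt)) = 0.61/(0.24 × 380 × 9.747) = 0.0006862 kg/m³.
(x−vt)²/(4Dt) = (-1.77)²/(4 × 0.012 × 630) = 0.1036; exp(−0.1036) = 0.9016.
C = 0.0006862 × 0.9016 = 0.000619 kg/m³.

0.000619 kg/m³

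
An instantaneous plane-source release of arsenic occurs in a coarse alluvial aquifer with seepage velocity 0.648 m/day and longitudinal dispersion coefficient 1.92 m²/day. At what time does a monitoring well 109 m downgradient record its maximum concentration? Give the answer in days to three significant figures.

164 days

For the 1D instantaneous-source solution, setting ∂C/∂t = 0 at fixed x gives v²t² + 2Dt − x² = 0, so t = (√(D² + v²x²) − D)/v².
√(D² + v²x²) = √(1.92² + 0.648² × 109²) = 70.66; v² = 0.419904.
t = (70.66 − 1.92)/0.419904 = 164 days (vs. the pure-advection estimate x/v = 168 d).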